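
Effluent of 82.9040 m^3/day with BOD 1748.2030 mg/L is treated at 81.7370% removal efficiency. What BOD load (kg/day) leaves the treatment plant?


Load_in = volume * conc / 1000 = 82.9040 * 1748.2030 / 1000 = 144.9330 kg/day
Removed = Load_in * eff / 100 = 144.9330 * 81.7370 / 100 = 118.4639 kg/day
Load_out = Load_in - Removed = 144.9330 - 118.4639 = 26.4691 kg/day


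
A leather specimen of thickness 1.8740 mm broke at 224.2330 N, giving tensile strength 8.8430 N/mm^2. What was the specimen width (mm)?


Formula: w = F / (TS * t)
Substituting: w = 224.2330 / (8.8430 * 1.8740)
Result: 13.5310 mm


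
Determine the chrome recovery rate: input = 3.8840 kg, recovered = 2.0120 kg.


Formula: Recovery = recovered / input * 100
Substituting: Recovery = 2.0120 / 3.8840 * 100
Result: 51.8023 %


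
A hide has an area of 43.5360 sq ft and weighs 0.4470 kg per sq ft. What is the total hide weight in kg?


Formula: Weight = area * weight_per_sqft
Substituting: Weight = 43.5360 * 0.4470
Result: 19.4606 kg


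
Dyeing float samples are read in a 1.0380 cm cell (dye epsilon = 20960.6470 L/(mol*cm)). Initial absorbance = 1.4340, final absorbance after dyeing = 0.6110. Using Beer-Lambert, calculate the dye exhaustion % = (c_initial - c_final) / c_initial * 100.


c_initial = A_i / (epsilon * l) = 1.4340 / (20960.6470 * 1.0380) = 6.5909e-05 mol/L
c_final = A_f / (epsilon * l) = 0.6110 / (20960.6470 * 1.0380) = 2.8083e-05 mol/L
Exhaustion = (c_initial - c_final) / c_initial * 100 = (6.5909e-05 - 2.8083e-05) / 6.5909e-05 * 100 = 57.3919 %


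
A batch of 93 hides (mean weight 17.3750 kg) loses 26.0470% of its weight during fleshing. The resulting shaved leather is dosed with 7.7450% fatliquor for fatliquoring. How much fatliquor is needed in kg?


Total_raw = N * avg_wt = 93 * 17.3750 = 1615.8750 kg
Substrate = Total_raw * (1 - loss/100) = 1615.8750 * (1 - 26.0470/100) = 1194.9880 kg
Fat = Substrate * pct / 100 = 1194.9880 * 7.7450 / 100 = 92.5518 kg


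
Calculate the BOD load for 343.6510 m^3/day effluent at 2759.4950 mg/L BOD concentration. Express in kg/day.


Formula: BOD_load = volume * conc / 1000
Substituting: BOD_load = 343.6510 * 2759.4950 / 1000
Result: 948.3032 kg/day


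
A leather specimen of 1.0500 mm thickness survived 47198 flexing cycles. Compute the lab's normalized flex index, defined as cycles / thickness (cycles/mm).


Formula: Index = cycles / thickness
Substituting: Index = 47198 / 1.0500
Result: 44950.4762 cycles/mm


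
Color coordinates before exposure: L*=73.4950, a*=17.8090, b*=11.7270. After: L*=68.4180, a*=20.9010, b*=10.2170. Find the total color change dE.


dL = -5.0770, da = 3.0920, db = -1.5100
dE = sqrt((-5.0770)^2 + 3.0920^2 + (-1.5100)^2) = 6.1332


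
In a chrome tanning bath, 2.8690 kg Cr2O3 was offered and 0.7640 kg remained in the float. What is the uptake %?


Formula: Uptake = (offered - residual) / offered * 100
Substituting: Uptake = (2.8690 - 0.7640) / 2.8690 * 100
Result: 73.3705 %


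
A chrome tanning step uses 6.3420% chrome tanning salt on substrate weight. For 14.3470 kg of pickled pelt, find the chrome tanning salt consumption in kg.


Formula: Chrome = substrate * pct / 100
Substituting: Chrome = 14.3470 * 6.3420 / 100
Result: 0.9099 kg


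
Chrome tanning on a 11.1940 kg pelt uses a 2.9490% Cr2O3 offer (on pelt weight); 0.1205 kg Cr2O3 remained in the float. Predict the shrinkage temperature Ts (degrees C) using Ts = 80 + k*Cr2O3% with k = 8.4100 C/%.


Offered = pelt * offer_pct / 100 = 11.1940 * 2.9490 / 100 = 0.3301 kg
Uptake = offered - residual = 0.3301 - 0.1205 = 0.2096 kg
Cr2O3% on pelt = uptake / pelt * 100 = 0.2096 / 11.1940 * 100 = 1.8725 %
Ts = 80 + k * Cr2O3% = 80 + 8.4100 * 1.8725 = 95.7480 C


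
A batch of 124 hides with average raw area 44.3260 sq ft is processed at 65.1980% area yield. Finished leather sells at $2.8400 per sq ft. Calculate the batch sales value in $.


Raw_total = N * avg_area = 124 * 44.3260 = 5496.4240 sq ft
Finished = Raw_total * yield / 100 = 5496.4240 * 65.1980 / 100 = 3583.5585 sq ft
Value = Finished * price = 3583.5585 * 2.8400 = 10177.3062 $


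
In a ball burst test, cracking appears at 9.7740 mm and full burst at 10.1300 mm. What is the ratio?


Formula: Ratio = crack / burst
Substituting: Ratio = 9.7740 / 10.1300
Result: 0.9649


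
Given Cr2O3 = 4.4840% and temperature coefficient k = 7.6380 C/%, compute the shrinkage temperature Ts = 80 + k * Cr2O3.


Formula: Ts = 80 + k * Cr2O3
Substituting: Ts = 80 + 7.6380 * 4.4840
Result: 114.2488 C


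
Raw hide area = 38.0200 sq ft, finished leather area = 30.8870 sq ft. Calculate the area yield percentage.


Formula: Yield = finished / raw * 100
Substituting: Yield = 30.8870 / 38.0200 * 100
Result: 81.2388 %


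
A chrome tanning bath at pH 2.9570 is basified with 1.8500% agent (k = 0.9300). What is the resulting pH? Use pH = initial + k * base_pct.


Formula: pH_final = pH_initial + k * base_pct
Substituting: pH_final = 2.9570 + 0.9300 * 1.8500
Result: 4.6775


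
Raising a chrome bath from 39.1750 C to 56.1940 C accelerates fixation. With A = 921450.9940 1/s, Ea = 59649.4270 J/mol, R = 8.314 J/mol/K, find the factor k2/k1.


T1 = 39.1750 + 273.15 = 312.3250 K; T2 = 56.1940 + 273.15 = 329.3440 K
k1 = A * exp(-Ea/(R*T1)) = 921450.9940 * exp(-59649.4270/(8.314*312.3250)) = 9.7291e-05 1/s
k2 = A * exp(-Ea/(R*T2)) = 921450.9940 * exp(-59649.4270/(8.314*329.3440)) = 3.1887e-04 1/s
k2/k1 = 3.1887e-04 / 9.7291e-05 = 3.2774


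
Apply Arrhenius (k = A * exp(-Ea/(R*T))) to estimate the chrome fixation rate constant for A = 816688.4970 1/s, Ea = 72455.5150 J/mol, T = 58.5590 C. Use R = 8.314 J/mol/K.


T_K = T_C + 273.15 = 58.5590 + 273.15 = 331.7090 K
exponent = -Ea / (R * T_K) = -72455.5150 / (8.314 * 331.7090) = -26.2727
k = A * exp(exponent) = 816688.4970 * exp(-26.2727) = 3.1767e-06 1/s


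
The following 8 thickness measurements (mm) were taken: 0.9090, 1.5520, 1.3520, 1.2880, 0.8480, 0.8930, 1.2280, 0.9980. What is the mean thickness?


Formula: Average = sum / n
Substituting: Average = 9.0680 / 8
Result: 1.1335 mm


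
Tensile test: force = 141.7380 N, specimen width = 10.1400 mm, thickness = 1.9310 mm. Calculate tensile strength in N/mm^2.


Formula: TS = force / (width * thickness)
Substituting: TS = 141.7380 / (10.1400 * 1.9310)
Result: 7.2388 N/mm^2


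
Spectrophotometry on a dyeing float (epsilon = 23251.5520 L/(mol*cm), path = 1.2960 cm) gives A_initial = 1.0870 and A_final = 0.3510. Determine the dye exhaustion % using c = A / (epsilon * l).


c_initial = A_i / (epsilon * l) = 1.0870 / (23251.5520 * 1.2960) = 3.6072e-05 mol/L
c_final = A_f / (epsilon * l) = 0.3510 / (23251.5520 * 1.2960) = 1.1648e-05 mol/L
Exhaustion = (c_initial - c_final) / c_initial * 100 = (3.6072e-05 - 1.1648e-05) / 3.6072e-05 * 100 = 67.7093 %


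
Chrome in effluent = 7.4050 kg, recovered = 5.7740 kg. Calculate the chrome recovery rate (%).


Formula: Recovery = recovered / input * 100
Substituting: Recovery = 5.7740 / 7.4050 * 100
Result: 77.9743 %


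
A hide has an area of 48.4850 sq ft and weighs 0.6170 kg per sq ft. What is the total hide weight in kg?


Formula: Weight = area * weight_per_sqft
Substituting: Weight = 48.4850 * 0.6170
Result: 29.9152 kg


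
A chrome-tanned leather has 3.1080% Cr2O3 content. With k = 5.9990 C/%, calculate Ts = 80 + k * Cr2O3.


Formula: Ts = 80 + k * Cr2O3
Substituting: Ts = 80 + 5.9990 * 3.1080
Result: 98.6449 C


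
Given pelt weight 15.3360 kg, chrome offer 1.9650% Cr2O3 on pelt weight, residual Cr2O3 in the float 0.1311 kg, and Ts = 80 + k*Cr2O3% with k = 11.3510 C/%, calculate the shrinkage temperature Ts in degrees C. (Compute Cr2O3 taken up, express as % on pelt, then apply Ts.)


Offered = pelt * offer_pct / 100 = 15.3360 * 1.9650 / 100 = 0.3014 kg
Uptake = offered - residual = 0.3014 - 0.1311 = 0.1703 kg
Cr2O3% on pelt = uptake / pelt * 100 = 0.1703 / 15.3360 * 100 = 1.1101 %
Ts = 80 + k * Cr2O3% = 80 + 11.3510 * 1.1101 = 92.6013 C


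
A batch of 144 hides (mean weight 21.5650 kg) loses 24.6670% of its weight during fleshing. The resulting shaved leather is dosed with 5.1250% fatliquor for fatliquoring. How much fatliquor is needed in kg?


Total_raw = N * avg_wt = 144 * 21.5650 = 3105.3600 kg
Substrate = Total_raw * (1 - loss/100) = 3105.3600 * (1 - 24.6670/100) = 2339.3608 kg
Fat = Substrate * pct / 100 = 2339.3608 * 5.1250 / 100 = 119.8922 kg


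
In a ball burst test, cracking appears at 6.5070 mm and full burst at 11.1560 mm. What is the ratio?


Formula: Ratio = crack / burst
Substituting: Ratio = 6.5070 / 11.1560
Result: 0.5833


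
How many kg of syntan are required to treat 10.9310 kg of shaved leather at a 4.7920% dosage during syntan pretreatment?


Formula: Syntan = substrate * pct / 100
Substituting: Syntan = 10.9310 * 4.7920 / 100
Result: 0.5238 kg


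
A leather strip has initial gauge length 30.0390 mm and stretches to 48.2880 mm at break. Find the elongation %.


Formula: Elongation = (Lf - L0) / L0 * 100
Substituting: Elongation = (48.2880 - 30.0390) / 30.0390 * 100
Result: 60.7510 %


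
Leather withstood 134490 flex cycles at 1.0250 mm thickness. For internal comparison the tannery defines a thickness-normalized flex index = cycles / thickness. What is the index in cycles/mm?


Formula: Index = cycles / thickness
Substituting: Index = 134490 / 1.0250
Result: 131209.7561 cycles/mm


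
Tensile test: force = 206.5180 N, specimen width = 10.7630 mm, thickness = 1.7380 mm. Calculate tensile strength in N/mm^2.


Formula: TS = force / (width * thickness)
Substituting: TS = 206.5180 / (10.7630 * 1.7380)
Result: 11.0401 N/mm^2


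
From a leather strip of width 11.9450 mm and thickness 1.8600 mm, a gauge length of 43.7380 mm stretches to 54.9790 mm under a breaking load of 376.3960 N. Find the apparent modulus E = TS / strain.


TS = F / (w * t) = 376.3960 / (11.9450 * 1.8600) = 16.9413 N/mm^2
strain = (Lf - L0) / L0 = (54.9790 - 43.7380) / 43.7380 = 0.2570
E = TS / strain = 16.9413 / 0.2570 = 65.9174 N/mm^2


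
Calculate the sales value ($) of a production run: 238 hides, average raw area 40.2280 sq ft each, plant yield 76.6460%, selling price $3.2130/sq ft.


Raw_total = N * avg_area = 238 * 40.2280 = 9574.2640 sq ft
Finished = Raw_total * yield / 100 = 9574.2640 * 76.6460 / 100 = 7338.2904 sq ft
Value = Finished * price = 7338.2904 * 3.2130 = 23577.9270 $


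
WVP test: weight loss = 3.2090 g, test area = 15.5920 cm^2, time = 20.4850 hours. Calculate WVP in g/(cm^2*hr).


Formula: WVP = loss / (area * time)
Substituting: WVP = 3.2090 / (15.5920 * 20.4850)
Result: 0.0100469 g/(cm^2*hr)


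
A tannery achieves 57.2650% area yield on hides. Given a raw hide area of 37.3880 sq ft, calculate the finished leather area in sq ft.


Formula: finished = raw * yield / 100
Substituting: finished = 37.3880 * 57.2650 / 100
Result: 21.4102 sq ft


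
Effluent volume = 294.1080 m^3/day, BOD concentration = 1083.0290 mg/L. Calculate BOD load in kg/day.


Formula: BOD_load = volume * conc / 1000
Substituting: BOD_load = 294.1080 * 1083.0290 / 1000
Result: 318.5275 kg/day


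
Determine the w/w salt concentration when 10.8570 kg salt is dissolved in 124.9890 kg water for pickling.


Formula: Conc = salt / (water + salt) * 100
Substituting: Conc = 10.8570 / (124.9890 + 10.8570) * 100
Result: 7.9921 %


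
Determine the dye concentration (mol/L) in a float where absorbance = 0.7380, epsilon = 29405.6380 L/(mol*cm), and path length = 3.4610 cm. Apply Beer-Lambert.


Formula: c = A / (epsilon * l)
Substituting: c = 0.7380 / (29405.6380 * 3.4610)
Result: 7.2514e-06 mol/L


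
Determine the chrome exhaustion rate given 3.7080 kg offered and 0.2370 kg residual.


Formula: Uptake = (offered - residual) / offered * 100
Substituting: Uptake = (3.7080 - 0.2370) / 3.7080 * 100
Result: 93.6084 %


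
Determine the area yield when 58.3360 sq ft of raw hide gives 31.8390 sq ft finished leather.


Formula: Yield = finished / raw * 100
Substituting: Yield = 31.8390 / 58.3360 * 100
Result: 54.5786 %


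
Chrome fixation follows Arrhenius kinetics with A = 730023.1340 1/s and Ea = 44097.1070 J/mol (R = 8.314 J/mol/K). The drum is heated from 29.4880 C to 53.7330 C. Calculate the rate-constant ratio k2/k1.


T1 = 29.4880 + 273.15 = 302.6380 K; T2 = 53.7330 + 273.15 = 326.8830 K
k1 = A * exp(-Ea/(R*T1)) = 730023.1340 * exp(-44097.1070/(8.314*302.6380)) = 0.0178649 1/s
k2 = A * exp(-Ea/(R*T2)) = 730023.1340 * exp(-44097.1070/(8.314*326.8830)) = 0.0655443 1/s
k2/k1 = 0.0655443 / 0.0178649 = 3.6689


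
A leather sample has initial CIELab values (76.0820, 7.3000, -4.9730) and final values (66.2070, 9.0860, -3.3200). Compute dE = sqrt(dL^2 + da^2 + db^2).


dL = -9.8750, da = 1.7860, db = 1.6530
dE = sqrt((-9.8750)^2 + 1.7860^2 + 1.6530^2) = 10.1704


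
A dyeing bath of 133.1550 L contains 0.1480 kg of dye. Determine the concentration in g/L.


Formula: Conc = dye_mass(kg) / volume(L) * 1000
Substituting: Conc = 0.1480 / 133.1550 * 1000
Result: 1.1115 g/L


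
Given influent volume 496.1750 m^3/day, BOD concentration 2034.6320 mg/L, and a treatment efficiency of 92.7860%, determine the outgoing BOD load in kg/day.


Load_in = volume * conc / 1000 = 496.1750 * 2034.6320 / 1000 = 1009.5335 kg/day
Removed = Load_in * eff / 100 = 1009.5335 * 92.7860 / 100 = 936.7058 kg/day
Load_out = Load_in - Removed = 1009.5335 - 936.7058 = 72.8277 kg/day


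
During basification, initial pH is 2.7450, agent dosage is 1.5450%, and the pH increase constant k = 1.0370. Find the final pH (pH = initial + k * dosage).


Formula: pH_final = pH_initial + k * base_pct
Substituting: pH_final = 2.7450 + 1.0370 * 1.5450
Result: 4.3472


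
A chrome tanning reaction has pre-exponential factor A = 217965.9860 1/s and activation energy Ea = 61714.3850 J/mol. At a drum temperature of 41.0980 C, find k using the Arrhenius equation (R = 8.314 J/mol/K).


T_K = T_C + 273.15 = 41.0980 + 273.15 = 314.2480 K
exponent = -Ea / (R * T_K) = -61714.3850 / (8.314 * 314.2480) = -23.6213
k = A * exp(exponent) = 217965.9860 * exp(-23.6213) = 1.2017e-05 1/s


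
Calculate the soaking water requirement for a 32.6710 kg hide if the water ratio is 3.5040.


Formula: Water = hide_weight * ratio
Substituting: Water = 32.6710 * 3.5040
Result: 114.4792 kg


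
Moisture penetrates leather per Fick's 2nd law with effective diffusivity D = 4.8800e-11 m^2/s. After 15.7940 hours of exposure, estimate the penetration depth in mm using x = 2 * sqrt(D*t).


t = 15.7940 hr * 3600 = 56858.4000 s
D * t = 4.8800e-11 * 56858.4000 = 2.7747e-06
x = 2 * sqrt(D*t) = 2 * sqrt(2.7747e-06) = 0.00333148 m = 3.3315 mm


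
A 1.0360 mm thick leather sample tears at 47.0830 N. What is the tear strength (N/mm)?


Formula: Tear strength = force / thickness
Substituting: Tear strength = 47.0830 / 1.0360
Result: 45.4469 N/mm


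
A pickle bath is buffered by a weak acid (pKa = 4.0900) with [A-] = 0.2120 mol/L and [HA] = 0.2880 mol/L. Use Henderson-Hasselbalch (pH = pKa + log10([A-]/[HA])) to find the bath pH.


ratio = [A-] / [HA] = 0.2120 / 0.2880 = 0.7361
log10(ratio) = -0.1331
pH = pKa + log10(ratio) = 4.0900 - 0.1331 = 3.9569


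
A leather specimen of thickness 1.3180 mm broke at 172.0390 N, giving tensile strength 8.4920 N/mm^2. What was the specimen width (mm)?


Formula: w = F / (TS * t)
Substituting: w = 172.0390 / (8.4920 * 1.3180)
Result: 15.3710 mm


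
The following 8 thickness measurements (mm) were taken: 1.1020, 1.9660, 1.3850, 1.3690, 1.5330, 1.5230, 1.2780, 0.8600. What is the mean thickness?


Formula: Average = sum / n
Substituting: Average = 11.0160 / 8
Result: 1.3770 mm


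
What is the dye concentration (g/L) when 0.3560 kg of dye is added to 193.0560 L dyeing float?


Formula: Conc = dye_mass(kg) / volume(L) * 1000
Substituting: Conc = 0.3560 / 193.0560 * 1000
Result: 1.8440 g/L


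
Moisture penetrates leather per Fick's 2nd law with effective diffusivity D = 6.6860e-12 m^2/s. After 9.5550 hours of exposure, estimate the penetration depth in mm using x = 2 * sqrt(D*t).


t = 9.5550 hr * 3600 = 34398.0000 s
D * t = 6.6860e-12 * 34398.0000 = 2.2999e-07
x = 2 * sqrt(D*t) = 2 * sqrt(2.2999e-07) = 9.5914e-04 m = 0.9591 mm


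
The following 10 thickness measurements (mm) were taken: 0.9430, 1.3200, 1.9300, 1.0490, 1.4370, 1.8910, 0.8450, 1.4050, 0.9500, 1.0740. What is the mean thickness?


Formula: Average = sum / n
Substituting: Average = 12.8440 / 10
Result: 1.2844 mm


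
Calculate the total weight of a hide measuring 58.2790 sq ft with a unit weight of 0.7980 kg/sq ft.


Formula: Weight = area * weight_per_sqft
Substituting: Weight = 58.2790 * 0.7980
Result: 46.5066 kg


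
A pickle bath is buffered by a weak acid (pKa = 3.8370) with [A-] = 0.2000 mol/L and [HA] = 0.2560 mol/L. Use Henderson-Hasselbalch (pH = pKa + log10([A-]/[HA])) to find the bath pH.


ratio = [A-] / [HA] = 0.2000 / 0.2560 = 0.7812
log10(ratio) = -0.1072
pH = pKa + log10(ratio) = 3.8370 - 0.1072 = 3.7298


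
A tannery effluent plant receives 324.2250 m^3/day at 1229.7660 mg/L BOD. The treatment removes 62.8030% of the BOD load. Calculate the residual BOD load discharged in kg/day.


Load_in = volume * conc / 1000 = 324.2250 * 1229.7660 / 1000 = 398.7209 kg/day
Removed = Load_in * eff / 100 = 398.7209 * 62.8030 / 100 = 250.4087 kg/day
Load_out = Load_in - Removed = 398.7209 - 250.4087 = 148.3122 kg/day


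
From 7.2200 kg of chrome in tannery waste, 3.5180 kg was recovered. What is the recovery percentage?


Formula: Recovery = recovered / input * 100
Substituting: Recovery = 3.5180 / 7.2200 * 100
Result: 48.7258 %


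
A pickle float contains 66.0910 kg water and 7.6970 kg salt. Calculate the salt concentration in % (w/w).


Formula: Conc = salt / (water + salt) * 100
Substituting: Conc = 7.6970 / (66.0910 + 7.6970) * 100
Result: 10.4312 %


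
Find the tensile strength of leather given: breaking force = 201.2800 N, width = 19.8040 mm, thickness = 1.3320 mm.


Formula: TS = force / (width * thickness)
Substituting: TS = 201.2800 / (19.8040 * 1.3320)
Result: 7.6303 N/mm^2


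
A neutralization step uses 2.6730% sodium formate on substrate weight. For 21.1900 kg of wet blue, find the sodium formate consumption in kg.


Formula: Neutralizer = substrate * pct / 100
Substituting: Neutralizer = 21.1900 * 2.6730 / 100
Result: 0.5664 kg


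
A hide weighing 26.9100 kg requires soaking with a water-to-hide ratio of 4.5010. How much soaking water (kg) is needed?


Formula: Water = hide_weight * ratio
Substituting: Water = 26.9100 * 4.5010
Result: 121.1219 kg


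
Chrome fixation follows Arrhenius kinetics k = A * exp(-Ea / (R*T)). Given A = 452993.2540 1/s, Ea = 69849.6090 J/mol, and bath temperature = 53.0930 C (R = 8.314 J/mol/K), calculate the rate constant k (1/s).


T_K = T_C + 273.15 = 53.0930 + 273.15 = 326.2430 K
exponent = -Ea / (R * T_K) = -69849.6090 / (8.314 * 326.2430) = -25.7521
k = A * exp(exponent) = 452993.2540 * exp(-25.7521) = 2.9655e-06 1/s


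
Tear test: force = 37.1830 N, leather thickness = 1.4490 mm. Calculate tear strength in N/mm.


Formula: Tear strength = force / thickness
Substituting: Tear strength = 37.1830 / 1.4490
Result: 25.6611 N/mm


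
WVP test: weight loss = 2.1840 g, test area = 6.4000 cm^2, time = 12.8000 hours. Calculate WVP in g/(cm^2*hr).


Formula: WVP = loss / (area * time)
Substituting: WVP = 2.1840 / (6.4000 * 12.8000)
Result: 0.0266602 g/(cm^2*hr)


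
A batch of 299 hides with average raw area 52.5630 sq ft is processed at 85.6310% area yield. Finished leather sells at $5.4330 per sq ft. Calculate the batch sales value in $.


Raw_total = N * avg_area = 299 * 52.5630 = 15716.3370 sq ft
Finished = Raw_total * yield / 100 = 15716.3370 * 85.6310 / 100 = 13458.0565 sq ft
Value = Finished * price = 13458.0565 * 5.4330 = 73117.6212 $


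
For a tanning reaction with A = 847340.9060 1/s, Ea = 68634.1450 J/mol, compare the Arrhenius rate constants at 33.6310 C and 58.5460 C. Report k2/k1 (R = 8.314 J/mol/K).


T1 = 33.6310 + 273.15 = 306.7810 K; T2 = 58.5460 + 273.15 = 331.6960 K
k1 = A * exp(-Ea/(R*T1)) = 847340.9060 * exp(-68634.1450/(8.314*306.7810)) = 1.7439e-06 1/s
k2 = A * exp(-Ea/(R*T2)) = 847340.9060 * exp(-68634.1450/(8.314*331.6960)) = 1.3162e-05 1/s
k2/k1 = 1.3162e-05 / 1.7439e-06 = 7.5478


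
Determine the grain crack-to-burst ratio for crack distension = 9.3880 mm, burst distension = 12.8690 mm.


Formula: Ratio = crack / burst
Substituting: Ratio = 9.3880 / 12.8690
Result: 0.7295


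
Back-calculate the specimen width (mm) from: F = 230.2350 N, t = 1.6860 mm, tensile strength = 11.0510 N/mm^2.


Formula: w = F / (TS * t)
Substituting: w = 230.2350 / (11.0510 * 1.6860)
Result: 12.3570 mm


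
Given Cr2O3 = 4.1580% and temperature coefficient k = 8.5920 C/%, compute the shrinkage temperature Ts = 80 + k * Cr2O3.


Formula: Ts = 80 + k * Cr2O3
Substituting: Ts = 80 + 8.5920 * 4.1580
Result: 115.7255 C


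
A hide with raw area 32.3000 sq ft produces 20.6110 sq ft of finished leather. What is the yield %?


Formula: Yield = finished / raw * 100
Substituting: Yield = 20.6110 / 32.3000 * 100
Result: 63.8111 %


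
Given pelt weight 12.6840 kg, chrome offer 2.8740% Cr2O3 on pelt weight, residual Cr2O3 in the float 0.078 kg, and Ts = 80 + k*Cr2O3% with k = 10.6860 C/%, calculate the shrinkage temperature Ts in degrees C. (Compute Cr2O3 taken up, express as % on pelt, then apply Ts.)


Offered = pelt * offer_pct / 100 = 12.6840 * 2.8740 / 100 = 0.3645 kg
Uptake = offered - residual = 0.3645 - 0.078 = 0.2865 kg
Cr2O3% on pelt = uptake / pelt * 100 = 0.2865 / 12.6840 * 100 = 2.2591 %
Ts = 80 + k * Cr2O3% = 80 + 10.6860 * 2.2591 = 104.1402 C


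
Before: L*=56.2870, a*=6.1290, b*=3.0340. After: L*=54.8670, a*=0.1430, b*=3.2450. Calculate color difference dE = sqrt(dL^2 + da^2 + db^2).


dL = -1.4200, da = -5.9860, db = 0.2110
dE = sqrt((-1.4200)^2 + (-5.9860)^2 + 0.2110^2) = 6.1557


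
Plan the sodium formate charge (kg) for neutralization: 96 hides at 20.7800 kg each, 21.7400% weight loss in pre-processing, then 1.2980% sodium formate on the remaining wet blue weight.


Total_raw = N * avg_wt = 96 * 20.7800 = 1994.8800 kg
Substrate = Total_raw * (1 - loss/100) = 1994.8800 * (1 - 21.7400/100) = 1561.1931 kg
Neutralizer = Substrate * pct / 100 = 1561.1931 * 1.2980 / 100 = 20.2643 kg


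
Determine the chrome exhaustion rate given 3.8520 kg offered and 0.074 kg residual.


Formula: Uptake = (offered - residual) / offered * 100
Substituting: Uptake = (3.8520 - 0.074) / 3.8520 * 100
Result: 98.0789 %


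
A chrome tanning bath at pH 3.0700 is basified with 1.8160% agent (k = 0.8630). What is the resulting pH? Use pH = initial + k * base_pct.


Formula: pH_final = pH_initial + k * base_pct
Substituting: pH_final = 3.0700 + 0.8630 * 1.8160
Result: 4.6372


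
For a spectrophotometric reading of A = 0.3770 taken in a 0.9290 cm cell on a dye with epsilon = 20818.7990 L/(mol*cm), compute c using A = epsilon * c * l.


Formula: c = A / (epsilon * l)
Substituting: c = 0.3770 / (20818.7990 * 0.9290)
Result: 1.9493e-05 mol/L


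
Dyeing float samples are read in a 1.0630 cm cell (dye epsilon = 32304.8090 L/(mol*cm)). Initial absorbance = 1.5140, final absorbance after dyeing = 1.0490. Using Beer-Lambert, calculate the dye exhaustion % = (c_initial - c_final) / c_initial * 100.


c_initial = A_i / (epsilon * l) = 1.5140 / (32304.8090 * 1.0630) = 4.4089e-05 mol/L
c_final = A_f / (epsilon * l) = 1.0490 / (32304.8090 * 1.0630) = 3.0547e-05 mol/L
Exhaustion = (c_initial - c_final) / c_initial * 100 = (4.4089e-05 - 3.0547e-05) / 4.4089e-05 * 100 = 30.7133 %


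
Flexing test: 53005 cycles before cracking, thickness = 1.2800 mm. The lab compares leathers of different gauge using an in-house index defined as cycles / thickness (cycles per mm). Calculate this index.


Formula: Index = cycles / thickness
Substituting: Index = 53005 / 1.2800
Result: 41410.1562 cycles/mm


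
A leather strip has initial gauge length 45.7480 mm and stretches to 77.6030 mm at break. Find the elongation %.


Formula: Elongation = (Lf - L0) / L0 * 100
Substituting: Elongation = (77.6030 - 45.7480) / 45.7480 * 100
Result: 69.6315 %


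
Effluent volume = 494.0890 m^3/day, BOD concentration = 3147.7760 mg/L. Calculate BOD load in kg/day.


Formula: BOD_load = volume * conc / 1000
Substituting: BOD_load = 494.0890 * 3147.7760 / 1000
Result: 1555.2815 kg/day


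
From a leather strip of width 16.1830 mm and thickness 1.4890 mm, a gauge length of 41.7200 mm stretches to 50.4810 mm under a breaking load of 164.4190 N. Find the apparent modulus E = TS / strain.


TS = F / (w * t) = 164.4190 / (16.1830 * 1.4890) = 6.8234 N/mm^2
strain = (Lf - L0) / L0 = (50.4810 - 41.7200) / 41.7200 = 0.2100
E = TS / strain = 6.8234 / 0.2100 = 32.4929 N/mm^2


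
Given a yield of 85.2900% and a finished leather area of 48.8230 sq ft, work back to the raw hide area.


Formula: raw = finished * 100 / yield
Substituting: raw = 48.8230 * 100 / 85.2900
Result: 57.2435 sq ft


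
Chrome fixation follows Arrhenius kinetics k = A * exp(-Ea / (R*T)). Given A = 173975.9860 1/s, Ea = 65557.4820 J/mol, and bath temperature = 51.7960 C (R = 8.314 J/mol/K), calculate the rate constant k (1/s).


T_K = T_C + 273.15 = 51.7960 + 273.15 = 324.9460 K
exponent = -Ea / (R * T_K) = -65557.4820 / (8.314 * 324.9460) = -24.2662
k = A * exp(exponent) = 173975.9860 * exp(-24.2662) = 5.0330e-06 1/s


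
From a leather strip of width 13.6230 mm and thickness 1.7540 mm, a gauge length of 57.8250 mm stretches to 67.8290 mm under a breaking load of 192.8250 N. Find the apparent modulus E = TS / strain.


TS = F / (w * t) = 192.8250 / (13.6230 * 1.7540) = 8.0698 N/mm^2
strain = (Lf - L0) / L0 = (67.8290 - 57.8250) / 57.8250 = 0.1730
E = TS / strain = 8.0698 / 0.1730 = 46.6448 N/mm^2


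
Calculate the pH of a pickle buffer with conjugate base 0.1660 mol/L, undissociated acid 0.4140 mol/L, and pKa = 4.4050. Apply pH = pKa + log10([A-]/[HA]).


ratio = [A-] / [HA] = 0.1660 / 0.4140 = 0.4010
log10(ratio) = -0.3969
pH = pKa + log10(ratio) = 4.4050 - 0.3969 = 4.0081


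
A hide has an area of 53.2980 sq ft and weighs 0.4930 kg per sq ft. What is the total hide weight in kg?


Formula: Weight = area * weight_per_sqft
Substituting: Weight = 53.2980 * 0.4930
Result: 26.2759 kg


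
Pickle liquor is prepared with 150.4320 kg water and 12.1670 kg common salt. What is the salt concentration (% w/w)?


Formula: Conc = salt / (water + salt) * 100
Substituting: Conc = 12.1670 / (150.4320 + 12.1670) * 100
Result: 7.4828 %


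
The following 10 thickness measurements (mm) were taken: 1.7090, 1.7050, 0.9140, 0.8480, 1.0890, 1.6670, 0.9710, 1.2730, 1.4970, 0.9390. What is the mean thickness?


Formula: Average = sum / n
Substituting: Average = 12.6120 / 10
Result: 1.2612 mm


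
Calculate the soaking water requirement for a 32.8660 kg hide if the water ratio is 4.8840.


Formula: Water = hide_weight * ratio
Substituting: Water = 32.8660 * 4.8840
Result: 160.5175 kg


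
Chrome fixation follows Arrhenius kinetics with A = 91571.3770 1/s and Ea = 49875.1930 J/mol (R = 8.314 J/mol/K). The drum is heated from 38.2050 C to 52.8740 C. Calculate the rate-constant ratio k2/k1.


T1 = 38.2050 + 273.15 = 311.3550 K; T2 = 52.8740 + 273.15 = 326.0240 K
k1 = A * exp(-Ea/(R*T1)) = 91571.3770 * exp(-49875.1930/(8.314*311.3550)) = 3.9275e-04 1/s
k2 = A * exp(-Ea/(R*T2)) = 91571.3770 * exp(-49875.1930/(8.314*326.0240)) = 9.3456e-04 1/s
k2/k1 = 9.3456e-04 / 3.9275e-04 = 2.3795


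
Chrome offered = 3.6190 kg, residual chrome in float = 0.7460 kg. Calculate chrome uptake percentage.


Formula: Uptake = (offered - residual) / offered * 100
Substituting: Uptake = (3.6190 - 0.7460) / 3.6190 * 100
Result: 79.3866 %


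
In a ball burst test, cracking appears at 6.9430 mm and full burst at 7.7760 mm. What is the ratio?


Formula: Ratio = crack / burst
Substituting: Ratio = 6.9430 / 7.7760
Result: 0.8929


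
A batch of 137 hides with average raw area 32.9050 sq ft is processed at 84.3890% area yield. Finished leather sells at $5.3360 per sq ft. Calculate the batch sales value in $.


Raw_total = N * avg_area = 137 * 32.9050 = 4507.9850 sq ft
Finished = Raw_total * yield / 100 = 4507.9850 * 84.3890 / 100 = 3804.2435 sq ft
Value = Finished * price = 3804.2435 * 5.3360 = 20299.4431 $


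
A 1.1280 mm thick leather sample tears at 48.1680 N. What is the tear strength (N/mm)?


Formula: Tear strength = force / thickness
Substituting: Tear strength = 48.1680 / 1.1280
Result: 42.7021 N/mm


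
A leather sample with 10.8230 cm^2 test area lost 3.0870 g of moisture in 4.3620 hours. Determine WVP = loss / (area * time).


Formula: WVP = loss / (area * time)
Substituting: WVP = 3.0870 / (10.8230 * 4.3620)
Result: 0.0653888 g/(cm^2*hr)


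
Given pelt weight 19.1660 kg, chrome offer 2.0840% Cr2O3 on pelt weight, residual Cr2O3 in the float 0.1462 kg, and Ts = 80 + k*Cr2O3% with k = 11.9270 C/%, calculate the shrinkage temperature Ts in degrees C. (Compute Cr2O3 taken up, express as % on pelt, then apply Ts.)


Offered = pelt * offer_pct / 100 = 19.1660 * 2.0840 / 100 = 0.3994 kg
Uptake = offered - residual = 0.3994 - 0.1462 = 0.2532 kg
Cr2O3% on pelt = uptake / pelt * 100 = 0.2532 / 19.1660 * 100 = 1.3212 %
Ts = 80 + k * Cr2O3% = 80 + 11.9270 * 1.3212 = 95.7578 C


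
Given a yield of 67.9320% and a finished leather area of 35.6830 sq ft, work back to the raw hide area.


Formula: raw = finished * 100 / yield
Substituting: raw = 35.6830 * 100 / 67.9320
Result: 52.5275 sq ft


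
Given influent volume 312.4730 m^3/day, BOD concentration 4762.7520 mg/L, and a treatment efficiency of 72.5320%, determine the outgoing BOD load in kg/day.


Load_in = volume * conc / 1000 = 312.4730 * 4762.7520 / 1000 = 1488.2314 kg/day
Removed = Load_in * eff / 100 = 1488.2314 * 72.5320 / 100 = 1079.4440 kg/day
Load_out = Load_in - Removed = 1488.2314 - 1079.4440 = 408.7874 kg/day


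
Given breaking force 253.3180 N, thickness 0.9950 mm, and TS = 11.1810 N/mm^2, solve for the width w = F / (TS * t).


Formula: w = F / (TS * t)
Substituting: w = 253.3180 / (11.1810 * 0.9950)
Result: 22.7700 mm


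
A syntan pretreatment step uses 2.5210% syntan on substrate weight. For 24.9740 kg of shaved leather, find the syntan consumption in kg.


Formula: Syntan = substrate * pct / 100
Substituting: Syntan = 24.9740 * 2.5210 / 100
Result: 0.6296 kg


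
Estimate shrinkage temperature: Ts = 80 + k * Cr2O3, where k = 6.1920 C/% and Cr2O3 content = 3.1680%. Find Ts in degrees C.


Formula: Ts = 80 + k * Cr2O3
Substituting: Ts = 80 + 6.1920 * 3.1680
Result: 99.6163 C


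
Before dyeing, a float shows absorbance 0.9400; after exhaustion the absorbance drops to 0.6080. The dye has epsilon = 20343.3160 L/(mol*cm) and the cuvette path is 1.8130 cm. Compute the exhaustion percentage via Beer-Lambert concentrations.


c_initial = A_i / (epsilon * l) = 0.9400 / (20343.3160 * 1.8130) = 2.5486e-05 mol/L
c_final = A_f / (epsilon * l) = 0.6080 / (20343.3160 * 1.8130) = 1.6485e-05 mol/L
Exhaustion = (c_initial - c_final) / c_initial * 100 = (2.5486e-05 - 1.6485e-05) / 2.5486e-05 * 100 = 35.3191 %


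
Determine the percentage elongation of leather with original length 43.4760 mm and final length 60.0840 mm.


Formula: Elongation = (Lf - L0) / L0 * 100
Substituting: Elongation = (60.0840 - 43.4760) / 43.4760 * 100
Result: 38.2004 %


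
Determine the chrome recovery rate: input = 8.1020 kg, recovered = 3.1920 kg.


Formula: Recovery = recovered / input * 100
Substituting: Recovery = 3.1920 / 8.1020 * 100
Result: 39.3977 %


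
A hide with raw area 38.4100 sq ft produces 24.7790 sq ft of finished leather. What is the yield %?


Formula: Yield = finished / raw * 100
Substituting: Yield = 24.7790 / 38.4100 * 100
Result: 64.5118 %


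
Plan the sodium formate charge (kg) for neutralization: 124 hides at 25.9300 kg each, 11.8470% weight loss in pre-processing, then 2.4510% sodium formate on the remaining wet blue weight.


Total_raw = N * avg_wt = 124 * 25.9300 = 3215.3200 kg
Substrate = Total_raw * (1 - loss/100) = 3215.3200 * (1 - 11.8470/100) = 2834.4010 kg
Neutralizer = Substrate * pct / 100 = 2834.4010 * 2.4510 / 100 = 69.4712 kg


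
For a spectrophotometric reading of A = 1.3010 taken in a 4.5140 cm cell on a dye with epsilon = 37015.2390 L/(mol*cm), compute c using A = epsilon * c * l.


Formula: c = A / (epsilon * l)
Substituting: c = 1.3010 / (37015.2390 * 4.5140)
Result: 7.7864e-06 mol/L


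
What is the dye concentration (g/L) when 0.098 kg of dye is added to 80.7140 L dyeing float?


Formula: Conc = dye_mass(kg) / volume(L) * 1000
Substituting: Conc = 0.098 / 80.7140 * 1000
Result: 1.2142 g/L


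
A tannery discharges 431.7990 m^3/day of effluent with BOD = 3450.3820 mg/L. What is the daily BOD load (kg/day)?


Formula: BOD_load = volume * conc / 1000
Substituting: BOD_load = 431.7990 * 3450.3820 / 1000
Result: 1489.8715 kg/day


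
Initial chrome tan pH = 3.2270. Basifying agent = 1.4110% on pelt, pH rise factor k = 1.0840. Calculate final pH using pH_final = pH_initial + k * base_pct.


Formula: pH_final = pH_initial + k * base_pct
Substituting: pH_final = 3.2270 + 1.0840 * 1.4110
Result: 4.7565


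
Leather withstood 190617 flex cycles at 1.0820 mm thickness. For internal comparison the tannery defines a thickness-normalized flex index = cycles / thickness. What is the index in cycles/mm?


Formula: Index = cycles / thickness
Substituting: Index = 190617 / 1.0820
Result: 176170.9797 cycles/mm


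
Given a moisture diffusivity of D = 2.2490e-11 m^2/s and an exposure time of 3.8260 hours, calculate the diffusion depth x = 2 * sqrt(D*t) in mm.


t = 3.8260 hr * 3600 = 13773.6000 s
D * t = 2.2490e-11 * 13773.6000 = 3.0977e-07
x = 2 * sqrt(D*t) = 2 * sqrt(3.0977e-07) = 0.00111314 m = 1.1131 mm


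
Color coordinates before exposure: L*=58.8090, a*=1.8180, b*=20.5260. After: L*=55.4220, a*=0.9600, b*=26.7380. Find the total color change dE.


dL = -3.3870, da = -0.8580, db = 6.2120
dE = sqrt((-3.3870)^2 + (-0.8580)^2 + 6.2120^2) = 7.1272


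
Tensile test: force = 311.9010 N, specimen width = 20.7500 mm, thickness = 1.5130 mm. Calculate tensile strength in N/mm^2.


Formula: TS = force / (width * thickness)
Substituting: TS = 311.9010 / (20.7500 * 1.5130)
Result: 9.9348 N/mm^2


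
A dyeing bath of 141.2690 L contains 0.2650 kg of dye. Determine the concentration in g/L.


Formula: Conc = dye_mass(kg) / volume(L) * 1000
Substituting: Conc = 0.2650 / 141.2690 * 1000
Result: 1.8759 g/L


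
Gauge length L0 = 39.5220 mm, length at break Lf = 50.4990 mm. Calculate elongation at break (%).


Formula: Elongation = (Lf - L0) / L0 * 100
Substituting: Elongation = (50.4990 - 39.5220) / 39.5220 * 100
Result: 27.7744 %


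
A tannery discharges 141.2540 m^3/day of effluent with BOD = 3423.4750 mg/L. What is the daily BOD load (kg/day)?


Formula: BOD_load = volume * conc / 1000
Substituting: BOD_load = 141.2540 * 3423.4750 / 1000
Result: 483.5795 kg/day


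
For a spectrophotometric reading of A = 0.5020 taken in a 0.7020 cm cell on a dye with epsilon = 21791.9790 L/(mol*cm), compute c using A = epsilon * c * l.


Formula: c = A / (epsilon * l)
Substituting: c = 0.5020 / (21791.9790 * 0.7020)
Result: 3.2815e-05 mol/L


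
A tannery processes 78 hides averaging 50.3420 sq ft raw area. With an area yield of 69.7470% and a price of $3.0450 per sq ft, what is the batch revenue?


Raw_total = N * avg_area = 78 * 50.3420 = 3926.6760 sq ft
Finished = Raw_total * yield / 100 = 3926.6760 * 69.7470 / 100 = 2738.7387 sq ft
Value = Finished * price = 2738.7387 * 3.0450 = 8339.4594 $


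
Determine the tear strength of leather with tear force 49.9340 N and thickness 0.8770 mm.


Formula: Tear strength = force / thickness
Substituting: Tear strength = 49.9340 / 0.8770
Result: 56.9373 N/mm


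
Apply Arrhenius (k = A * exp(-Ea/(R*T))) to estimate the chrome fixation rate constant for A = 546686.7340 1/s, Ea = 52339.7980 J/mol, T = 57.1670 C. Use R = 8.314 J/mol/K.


T_K = T_C + 273.15 = 57.1670 + 273.15 = 330.3170 K
exponent = -Ea / (R * T_K) = -52339.7980 / (8.314 * 330.3170) = -19.0586
k = A * exp(exponent) = 546686.7340 * exp(-19.0586) = 0.00288863 1/s


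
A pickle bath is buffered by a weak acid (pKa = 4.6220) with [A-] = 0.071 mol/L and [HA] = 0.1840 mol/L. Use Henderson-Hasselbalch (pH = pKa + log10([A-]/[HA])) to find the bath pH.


ratio = [A-] / [HA] = 0.071 / 0.1840 = 0.3859
log10(ratio) = -0.4136
pH = pKa + log10(ratio) = 4.6220 - 0.4136 = 4.2084


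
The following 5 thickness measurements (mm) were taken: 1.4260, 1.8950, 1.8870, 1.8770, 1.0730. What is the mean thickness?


Formula: Average = sum / n
Substituting: Average = 8.1580 / 5
Result: 1.6316 mm


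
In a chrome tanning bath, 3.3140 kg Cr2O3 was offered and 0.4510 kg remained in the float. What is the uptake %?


Formula: Uptake = (offered - residual) / offered * 100
Substituting: Uptake = (3.3140 - 0.4510) / 3.3140 * 100
Result: 86.3911 %


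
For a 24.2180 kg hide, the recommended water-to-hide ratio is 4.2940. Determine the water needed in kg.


Formula: Water = hide_weight * ratio
Substituting: Water = 24.2180 * 4.2940
Result: 103.9921 kg


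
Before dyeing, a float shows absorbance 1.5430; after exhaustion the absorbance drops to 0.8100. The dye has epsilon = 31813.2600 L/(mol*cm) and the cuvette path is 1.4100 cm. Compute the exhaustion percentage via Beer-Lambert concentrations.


c_initial = A_i / (epsilon * l) = 1.5430 / (31813.2600 * 1.4100) = 3.4398e-05 mol/L
c_final = A_f / (epsilon * l) = 0.8100 / (31813.2600 * 1.4100) = 1.8058e-05 mol/L
Exhaustion = (c_initial - c_final) / c_initial * 100 = (3.4398e-05 - 1.8058e-05) / 3.4398e-05 * 100 = 47.5049 %


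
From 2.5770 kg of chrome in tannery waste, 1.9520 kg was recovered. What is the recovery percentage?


Formula: Recovery = recovered / input * 100
Substituting: Recovery = 1.9520 / 2.5770 * 100
Result: 75.7470 %


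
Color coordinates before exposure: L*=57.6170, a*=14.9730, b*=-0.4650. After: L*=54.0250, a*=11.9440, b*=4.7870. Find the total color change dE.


dL = -3.5920, da = -3.0290, db = 5.2520
dE = sqrt((-3.5920)^2 + (-3.0290)^2 + 5.2520^2) = 7.0470


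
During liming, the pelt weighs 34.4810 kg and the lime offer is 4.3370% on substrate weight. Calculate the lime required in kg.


Formula: Lime = substrate * pct / 100
Substituting: Lime = 34.4810 * 4.3370 / 100
Result: 1.4954 kg


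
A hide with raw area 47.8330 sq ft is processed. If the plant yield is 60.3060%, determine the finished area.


Formula: finished = raw * yield / 100
Substituting: finished = 47.8330 * 60.3060 / 100
Result: 28.8462 sq ft


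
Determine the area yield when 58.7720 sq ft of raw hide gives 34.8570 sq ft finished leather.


Formula: Yield = finished / raw * 100
Substituting: Yield = 34.8570 / 58.7720 * 100
Result: 59.3089 %


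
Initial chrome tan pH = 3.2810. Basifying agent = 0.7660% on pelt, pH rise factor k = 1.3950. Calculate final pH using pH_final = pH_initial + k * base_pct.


Formula: pH_final = pH_initial + k * base_pct
Substituting: pH_final = 3.2810 + 1.3950 * 0.7660
Result: 4.3496


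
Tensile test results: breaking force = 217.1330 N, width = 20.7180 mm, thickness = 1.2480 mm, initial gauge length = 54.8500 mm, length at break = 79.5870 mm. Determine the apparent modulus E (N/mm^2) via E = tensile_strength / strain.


TS = F / (w * t) = 217.1330 / (20.7180 * 1.2480) = 8.3978 N/mm^2
strain = (Lf - L0) / L0 = (79.5870 - 54.8500) / 54.8500 = 0.4510
E = TS / strain = 8.3978 / 0.4510 = 18.6206 N/mm^2
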